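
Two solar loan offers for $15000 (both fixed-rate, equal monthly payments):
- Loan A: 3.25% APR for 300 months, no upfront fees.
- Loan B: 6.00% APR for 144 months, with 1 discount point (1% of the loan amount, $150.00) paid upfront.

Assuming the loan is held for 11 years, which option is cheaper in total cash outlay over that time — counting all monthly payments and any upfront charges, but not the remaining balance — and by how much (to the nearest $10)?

Loan A by $9,820

Loan A: at 3.25% the monthly rate is 0.0027083, so the payment is 15,000 × 0.0027083 / (1 − 1.0027083^−300) = $73.10.
Loan B: monthly rate = 6%/12 = 0.0050000; payment = 15,000 × 0.0050000 / (1 − (1+0.0050000)^−144) = $146.38.
Over 132 months: Loan A costs 132 × $73.10 = $9,649.20; Loan B costs 132 × $146.38 + $150.00 = $19,472.16.
Loan A is cheaper by $19,472.16 − $9,649.20 = $9,822.96.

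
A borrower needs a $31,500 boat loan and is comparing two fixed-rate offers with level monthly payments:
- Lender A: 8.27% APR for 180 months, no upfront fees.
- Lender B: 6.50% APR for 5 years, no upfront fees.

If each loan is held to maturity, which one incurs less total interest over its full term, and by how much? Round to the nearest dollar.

Lender A: monthly rate = 8.27%/12 = 0.0068917; payment = 31,500 × 0.0068917 / (1 − (1+0.0068917)^−180) = $305.96.
Total interest on Lender A = 180 × $305.96 − $31,500 = $23,572.80.
Lender B: at 6.50% the monthly rate is 0.0054167, so the payment is 31,500 × 0.0054167 / (1 − 1.0054167^−60) = $616.33.
Total interest on Lender B = 60 × $616.33 − $31,500 = $5,479.80.
Lender B is lower by $18,093.00.

Lender B by $18,093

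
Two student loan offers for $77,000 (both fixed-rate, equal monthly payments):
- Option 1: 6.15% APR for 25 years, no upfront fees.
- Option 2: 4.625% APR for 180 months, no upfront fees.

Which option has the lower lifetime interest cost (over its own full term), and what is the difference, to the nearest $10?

Option 1: monthly rate = 6.15%/12 = 0.0051250; payment = 77,000 × 0.0051250 / (1 − (1+0.0051250)^−300) = $503.20.
Total interest on Option 1 = 300 × $503.20 − $77,000 = $73,960.00.
Option 2: at 4.625% the monthly rate is 0.0038542, so the payment is 77,000 × 0.0038542 / (1 − 1.0038542^−180) = $593.98.
Total interest on Option 2 = 180 × $593.98 − $77,000 = $29,916.40.
Option 2 is lower by $44,043.60.

Option 2 by $44,040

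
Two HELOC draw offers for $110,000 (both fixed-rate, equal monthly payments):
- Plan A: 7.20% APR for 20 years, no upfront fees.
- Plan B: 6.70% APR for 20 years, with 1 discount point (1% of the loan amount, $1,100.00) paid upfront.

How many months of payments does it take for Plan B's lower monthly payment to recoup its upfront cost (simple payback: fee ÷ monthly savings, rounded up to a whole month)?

Plan A: monthly rate = 7.2%/12 = 0.0060000; payment = 110,000 × 0.0060000 / (1 − (1+0.0060000)^−240) = $866.08.
Plan B: monthly rate = 6.7%/12 = 0.0055833; payment = 110,000 × 0.0055833 / (1 − (1+0.0055833)^−240) = $833.13.
Monthly savings = $866.08 − $833.13 = $32.95.
Break-even = $1,100.00 / $32.95 = 33.38 → 34 months.

34 months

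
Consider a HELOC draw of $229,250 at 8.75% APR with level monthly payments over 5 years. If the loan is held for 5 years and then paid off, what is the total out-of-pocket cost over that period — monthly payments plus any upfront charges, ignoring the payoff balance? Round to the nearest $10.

At 8.75% the monthly rate is 0.0072917, so the payment is 229,250 × 0.0072917 / (1 − 1.0072917^−60) = $4,731.09.
Total outlay = 60 × $4,731.09 = $283,865.40.

$283,870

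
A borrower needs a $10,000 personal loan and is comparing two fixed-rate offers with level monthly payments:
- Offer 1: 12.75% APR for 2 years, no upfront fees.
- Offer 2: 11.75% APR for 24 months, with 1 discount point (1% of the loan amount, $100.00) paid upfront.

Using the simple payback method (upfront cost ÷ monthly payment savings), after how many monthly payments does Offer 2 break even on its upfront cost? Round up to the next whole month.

22 months

Offer 1: monthly rate = 12.75%/12 = 0.0106250; payment = 10,000 × 0.0106250 / (1 − (1+0.0106250)^−24) = $474.24.
Offer 2: monthly rate = 11.75%/12 = 0.0097917; payment = 10,000 × 0.0097917 / (1 − (1+0.0097917)^−24) = $469.57.
Monthly savings = $474.24 − $469.57 = $4.67.
Break-even = $100.00 / $4.67 = 21.41 → 22 months.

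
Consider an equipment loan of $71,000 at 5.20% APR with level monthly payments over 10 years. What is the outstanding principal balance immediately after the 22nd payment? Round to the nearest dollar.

$60,582

With monthly rate i = 5.2%/12 = 0.0043333, the balance after k of n payments is P · [(1+i)^n − (1+i)^k] / [(1+i)^n − 1].
(1+0.0043333)^120 = 1.68013908 and (1+0.0043333)^22 = 1.09979893, so the balance is 71,000 × (1.68013908 − 1.09979893) / (1.68013908 − 1) = $60,581.95.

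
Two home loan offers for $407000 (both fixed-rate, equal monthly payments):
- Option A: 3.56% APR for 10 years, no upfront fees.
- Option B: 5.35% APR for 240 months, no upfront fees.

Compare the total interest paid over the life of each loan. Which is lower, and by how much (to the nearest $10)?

Option A by $179,350

Option A: monthly rate = 3.56%/12 = 0.0029667; payment = 407,000 × 0.0029667 / (1 − (1+0.0029667)^−120) = $4,036.10.
Total interest on Option A = 120 × $4,036.10 − $407,000 = $77,332.00.
Option B: monthly rate = 5.35%/12 = 0.0044583; payment = 407,000 × 0.0044583 / (1 − (1+0.0044583)^−240) = $2,765.33.
Total interest on Option B = 240 × $2,765.33 − $407,000 = $256,679.20.
Option A is lower by $179,347.20.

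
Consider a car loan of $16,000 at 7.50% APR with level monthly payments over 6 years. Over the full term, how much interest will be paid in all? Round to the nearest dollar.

$3,918

Monthly rate = 7.5%/12 = 0.0062500; payment = 16,000 × 0.0062500 / (1 − (1+0.0062500)^−72) = $276.64.
Total paid = 72 × $276.64 = $19,918.08; interest = $19,918.08 − $16,000 = $3,918.08.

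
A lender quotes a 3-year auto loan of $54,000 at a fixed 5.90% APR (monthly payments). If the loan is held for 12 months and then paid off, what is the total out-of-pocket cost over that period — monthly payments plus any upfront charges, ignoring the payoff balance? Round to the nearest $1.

Monthly rate = 5.9%/12 = 0.0049167; payment = 54,000 × 0.0049167 / (1 − (1+0.0049167)^−36) = $1,640.34.
Total outlay = 12 × $1,640.34 = $19,684.08.

$19,684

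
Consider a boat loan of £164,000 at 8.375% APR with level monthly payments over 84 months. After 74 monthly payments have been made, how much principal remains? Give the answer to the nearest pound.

£24,903

With monthly rate i = 8.375%/12 = 0.0069792, the balance after k of n payments is P · [(1+i)^n − (1+i)^k] / [(1+i)^n − 1].
(1+0.0069792)^84 = 1.79358014 and (1+0.0069792)^74 = 1.67307701, so the balance is 164,000 × (1.79358014 − 1.67307701) / (1.79358014 − 1) = £24,902.98.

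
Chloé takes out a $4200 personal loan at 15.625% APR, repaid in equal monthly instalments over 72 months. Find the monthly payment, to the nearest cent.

$90.24

Monthly rate = 15.625%/12 = 0.0130208; payment = 4,200 × 0.0130208 / (1 − (1+0.0130208)^−72) = $90.24.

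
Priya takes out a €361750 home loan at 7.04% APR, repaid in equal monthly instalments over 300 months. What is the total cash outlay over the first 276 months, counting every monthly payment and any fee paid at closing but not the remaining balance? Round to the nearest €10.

Monthly rate = 7.04%/12 = 0.0058667; payment = 361,750 × 0.0058667 / (1 − (1+0.0058667)^−300) = €2,566.01.
Total outlay = 276 × €2,566.01 = €708,218.76.

€708,220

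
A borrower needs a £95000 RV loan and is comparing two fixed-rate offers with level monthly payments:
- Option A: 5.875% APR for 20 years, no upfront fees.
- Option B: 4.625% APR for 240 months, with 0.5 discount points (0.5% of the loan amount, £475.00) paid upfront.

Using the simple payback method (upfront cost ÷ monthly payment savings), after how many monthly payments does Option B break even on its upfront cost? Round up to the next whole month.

Option A: monthly rate = 5.875%/12 = 0.0048958; payment = 95,000 × 0.0048958 / (1 − (1+0.0048958)^−240) = £673.78.
Option B: monthly rate = 4.625%/12 = 0.0038542; payment = 95,000 × 0.0038542 / (1 − (1+0.0038542)^−240) = £607.45.
Monthly savings = £673.78 − £607.45 = £66.33.
Break-even = £475.00 / £66.33 = 7.16 → 8 months.

8 months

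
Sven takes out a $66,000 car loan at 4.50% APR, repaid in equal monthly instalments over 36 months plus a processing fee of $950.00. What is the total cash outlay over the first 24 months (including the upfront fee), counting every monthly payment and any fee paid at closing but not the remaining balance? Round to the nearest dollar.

Monthly rate = 4.5%/12 = 0.0037500; payment = 66,000 × 0.0037500 / (1 − (1+0.0037500)^−36) = $1,963.30.
Total outlay = 24 × $1,963.30 + $950.00 = $48,069.20.

$48,069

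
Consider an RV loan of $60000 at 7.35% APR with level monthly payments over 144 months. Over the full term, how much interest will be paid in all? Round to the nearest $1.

At 7.35% the monthly rate is 0.0061250, so the payment is 60,000 × 0.0061250 / (1 − 1.0061250^−144) = $628.28.
Total paid = 144 × $628.28 = $90,472.32; interest = $90,472.32 − $60,000 = $30,472.32.

$30,472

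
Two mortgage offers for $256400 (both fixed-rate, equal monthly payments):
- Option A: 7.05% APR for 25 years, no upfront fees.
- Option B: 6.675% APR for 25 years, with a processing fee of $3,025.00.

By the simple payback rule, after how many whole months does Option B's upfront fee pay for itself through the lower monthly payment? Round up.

Option A: monthly rate = 7.05%/12 = 0.0058750; payment = 256,400 × 0.0058750 / (1 − (1+0.0058750)^−300) = $1,820.37.
Option B: at 6.675% the monthly rate is 0.0055625, so the payment is 256,400 × 0.0055625 / (1 − 1.0055625^−300) = $1,759.37.
Monthly savings = $1,820.37 − $1,759.37 = $61.00.
Break-even = $3,025.00 / $61.00 = 49.59 → 50 months.

50 months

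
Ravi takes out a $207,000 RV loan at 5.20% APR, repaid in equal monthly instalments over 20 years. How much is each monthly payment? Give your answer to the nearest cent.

$1,389.08

At 5.20% the monthly rate is 0.0043333, so the payment is 207,000 × 0.0043333 / (1 − 1.0043333^−240) = $1,389.08.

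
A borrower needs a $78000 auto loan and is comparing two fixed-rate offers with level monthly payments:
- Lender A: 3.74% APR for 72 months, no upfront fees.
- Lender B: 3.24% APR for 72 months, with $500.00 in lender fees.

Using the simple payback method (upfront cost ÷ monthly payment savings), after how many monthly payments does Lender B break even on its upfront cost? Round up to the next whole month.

29 months

Lender A: monthly rate = 3.74%/12 = 0.0031167; payment = 78,000 × 0.0031167 / (1 − (1+0.0031167)^−72) = $1,211.11.
Lender B: monthly rate = 3.24%/12 = 0.0027000; payment = 78,000 × 0.0027000 / (1 − (1+0.0027000)^−72) = $1,193.50.
Monthly savings = $1,211.11 − $1,193.50 = $17.61.
Break-even = $500.00 / $17.61 = 28.39 → 29 months.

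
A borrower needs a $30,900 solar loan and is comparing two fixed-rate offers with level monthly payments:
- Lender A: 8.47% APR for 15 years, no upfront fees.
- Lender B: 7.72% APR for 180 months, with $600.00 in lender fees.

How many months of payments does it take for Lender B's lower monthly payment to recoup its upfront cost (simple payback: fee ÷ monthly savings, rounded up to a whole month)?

45 months

Lender A: monthly rate = 8.47%/12 = 0.0070583; payment = 30,900 × 0.0070583 / (1 − (1+0.0070583)^−180) = $303.74.
Lender B: at 7.72% the monthly rate is 0.0064333, so the payment is 30,900 × 0.0064333 / (1 − 1.0064333^−180) = $290.32.
Monthly savings = $303.74 − $290.32 = $13.42.
Break-even = $600.00 / $13.42 = 44.71 → 45 months.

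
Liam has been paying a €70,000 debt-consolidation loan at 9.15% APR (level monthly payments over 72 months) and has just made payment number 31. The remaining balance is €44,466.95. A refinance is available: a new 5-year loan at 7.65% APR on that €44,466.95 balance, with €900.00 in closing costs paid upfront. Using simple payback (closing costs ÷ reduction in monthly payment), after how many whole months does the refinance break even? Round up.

Current payment = 70,000 × 9.15%/12 / (1 − (1+0.0076250)^−72) = €1,267.01.
Refinanced payment = 44,466.95 × 0.0063750 / (1 − (1+0.0063750)^−60) = €894.20.
Monthly savings = €1,267.01 − €894.20 = €372.81.
Break-even = €900.00 / €372.81 = 2.41 → 3 months.

3 months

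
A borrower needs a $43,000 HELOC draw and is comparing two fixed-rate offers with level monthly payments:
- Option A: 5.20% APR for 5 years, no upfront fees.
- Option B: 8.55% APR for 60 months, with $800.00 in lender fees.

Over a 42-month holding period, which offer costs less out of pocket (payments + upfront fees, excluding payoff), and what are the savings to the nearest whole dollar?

Option A: monthly rate = 5.2%/12 = 0.0043333; payment = 43,000 × 0.0043333 / (1 − (1+0.0043333)^−60) = $815.41.
Option B: at 8.55% the monthly rate is 0.0071250, so the payment is 43,000 × 0.0071250 / (1 − 1.0071250^−60) = $883.25.
Over 42 months: Option A costs 42 × $815.41 = $34,247.22; Option B costs 42 × $883.25 + $800.00 = $37,896.50.
Option A is cheaper by $37,896.50 − $34,247.22 = $3,649.28.

Option A by $3,649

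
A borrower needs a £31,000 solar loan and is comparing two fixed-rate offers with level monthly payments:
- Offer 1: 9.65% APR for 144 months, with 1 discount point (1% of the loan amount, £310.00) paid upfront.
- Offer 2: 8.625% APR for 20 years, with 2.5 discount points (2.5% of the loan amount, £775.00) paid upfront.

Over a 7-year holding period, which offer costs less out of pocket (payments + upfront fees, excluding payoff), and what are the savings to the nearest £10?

Offer 1: monthly rate = 9.65%/12 = 0.0080417; payment = 31,000 × 0.0080417 / (1 − (1+0.0080417)^−144) = £364.23.
Offer 2: monthly rate = 8.625%/12 = 0.0071875; payment = 31,000 × 0.0071875 / (1 − (1+0.0071875)^−240) = £271.48.
Over 84 months: Offer 1 costs 84 × £364.23 + £310.00 = £30,905.32; Offer 2 costs 84 × £271.48 + £775.00 = £23,579.32.
Offer 2 is cheaper by £30,905.32 − £23,579.32 = £7,326.00.

Offer 2 by £7,330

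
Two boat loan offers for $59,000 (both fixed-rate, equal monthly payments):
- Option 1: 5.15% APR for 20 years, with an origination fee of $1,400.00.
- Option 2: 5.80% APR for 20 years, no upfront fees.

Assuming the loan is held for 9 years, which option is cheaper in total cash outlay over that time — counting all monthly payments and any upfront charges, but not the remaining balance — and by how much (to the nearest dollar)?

Option 1: at 5.15% the monthly rate is 0.0042917, so the payment is 59,000 × 0.0042917 / (1 − 1.0042917^−240) = $394.28.
Option 2: monthly rate = 5.8%/12 = 0.0048333; payment = 59,000 × 0.0048333 / (1 − (1+0.0048333)^−240) = $415.92.
Over 108 months: Option 1 costs 108 × $394.28 + $1,400.00 = $43,982.24; Option 2 costs 108 × $415.92 = $44,919.36.
Option 1 is cheaper by $44,919.36 − $43,982.24 = $937.12.

Option 1 by $937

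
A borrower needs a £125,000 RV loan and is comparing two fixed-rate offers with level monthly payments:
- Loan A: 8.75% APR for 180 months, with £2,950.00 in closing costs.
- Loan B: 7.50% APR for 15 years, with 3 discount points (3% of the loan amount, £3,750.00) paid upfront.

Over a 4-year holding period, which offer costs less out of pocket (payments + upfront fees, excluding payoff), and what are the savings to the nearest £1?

Loan A: at 8.75% the monthly rate is 0.0072917, so the payment is 125,000 × 0.0072917 / (1 − 1.0072917^−180) = £1,249.31.
Loan B: monthly rate = 7.5%/12 = 0.0062500; payment = 125,000 × 0.0062500 / (1 − (1+0.0062500)^−180) = £1,158.77.
Over 48 months: Loan A costs 48 × £1,249.31 + £2,950.00 = £62,916.88; Loan B costs 48 × £1,158.77 + £3,750.00 = £59,370.96.
Loan B is cheaper by £62,916.88 − £59,370.96 = £3,545.92.

Loan B by £3,546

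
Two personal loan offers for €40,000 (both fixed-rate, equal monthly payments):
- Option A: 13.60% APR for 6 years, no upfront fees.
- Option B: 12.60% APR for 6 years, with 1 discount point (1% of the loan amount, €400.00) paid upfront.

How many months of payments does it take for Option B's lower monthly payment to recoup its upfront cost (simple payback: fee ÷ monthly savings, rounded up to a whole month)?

19 months

Option A: monthly rate = 13.6%/12 = 0.0113333; payment = 40,000 × 0.0113333 / (1 − (1+0.0113333)^−72) = €815.69.
Option B: monthly rate = 12.6%/12 = 0.0105000; payment = 40,000 × 0.0105000 / (1 − (1+0.0105000)^−72) = €794.54.
Monthly savings = €815.69 − €794.54 = €21.15.
Break-even = €400.00 / €21.15 = 18.91 → 19 months.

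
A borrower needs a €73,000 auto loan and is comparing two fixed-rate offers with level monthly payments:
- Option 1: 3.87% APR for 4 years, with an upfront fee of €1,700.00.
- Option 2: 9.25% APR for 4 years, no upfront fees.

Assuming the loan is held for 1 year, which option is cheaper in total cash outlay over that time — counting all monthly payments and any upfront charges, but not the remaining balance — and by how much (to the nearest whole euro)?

Option 1 by €475

Option 1: at 3.87% the monthly rate is 0.0032250, so the payment is 73,000 × 0.0032250 / (1 − 1.0032250^−48) = €1,644.03.
Option 2: monthly rate = 9.25%/12 = 0.0077083; payment = 73,000 × 0.0077083 / (1 − (1+0.0077083)^−48) = €1,825.29.
Over 12 months: Option 1 costs 12 × €1,644.03 + €1,700.00 = €21,428.36; Option 2 costs 12 × €1,825.29 = €21,903.48.
Option 1 is cheaper by €21,903.48 − €21,428.36 = €475.12.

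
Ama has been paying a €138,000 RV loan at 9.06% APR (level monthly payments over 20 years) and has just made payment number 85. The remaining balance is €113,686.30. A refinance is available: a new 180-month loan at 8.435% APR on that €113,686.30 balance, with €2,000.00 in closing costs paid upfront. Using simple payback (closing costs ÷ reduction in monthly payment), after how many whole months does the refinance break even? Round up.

Current payment = 138,000 × 9.06%/12 / (1 − (1+0.0075500)^−240) = €1,246.95.
Refinanced payment = 113,686.30 × 0.0070292 / (1 − (1+0.0070292)^−180) = €1,115.19.
Monthly savings = €1,246.95 − €1,115.19 = €131.76.
Break-even = €2,000.00 / €131.76 = 15.18 → 16 months.

16 months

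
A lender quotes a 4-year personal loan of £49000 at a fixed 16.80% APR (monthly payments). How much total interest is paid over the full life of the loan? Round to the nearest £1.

Monthly rate = 16.8%/12 = 0.0140000; payment = 49,000 × 0.0140000 / (1 − (1+0.0140000)^−48) = £1,408.83.
Total paid = 48 × £1,408.83 = £67,623.84; interest = £67,623.84 − £49,000 = £18,623.84.

£18,624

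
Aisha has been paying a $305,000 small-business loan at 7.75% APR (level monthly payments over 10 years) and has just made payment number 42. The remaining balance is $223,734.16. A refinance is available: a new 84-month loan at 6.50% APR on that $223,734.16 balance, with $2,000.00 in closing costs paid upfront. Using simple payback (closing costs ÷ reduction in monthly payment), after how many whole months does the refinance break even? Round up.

6 months

Current payment = 305,000 × 7.75%/12 / (1 − (1+0.0064583)^−120) = $3,660.32.
Refinanced payment = 223,734.16 × 0.0054167 / (1 − (1+0.0054167)^−84) = $3,322.33.
Monthly savings = $3,660.32 − $3,322.33 = $337.99.
Break-even = $2,000.00 / $337.99 = 5.92 → 6 months.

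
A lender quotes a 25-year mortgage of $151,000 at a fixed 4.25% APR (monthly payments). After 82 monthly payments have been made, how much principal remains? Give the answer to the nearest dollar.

With monthly rate i = 4.25%/12 = 0.0035417, the balance after k of n payments is P · [(1+i)^n − (1+i)^k] / [(1+i)^n − 1].
(1+0.0035417)^300 = 2.88816953 and (1+0.0035417)^82 = 1.33629866, so the balance is 151,000 × (2.88816953 − 1.33629866) / (2.88816953 − 1) = $124,105.65.

$124,106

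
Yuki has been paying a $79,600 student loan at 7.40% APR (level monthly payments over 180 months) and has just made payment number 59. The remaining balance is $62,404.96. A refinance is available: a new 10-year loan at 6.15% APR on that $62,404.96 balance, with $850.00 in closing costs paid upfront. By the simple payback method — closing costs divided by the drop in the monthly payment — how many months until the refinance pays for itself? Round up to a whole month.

Current payment = 79,600 × 7.4%/12 / (1 − (1+0.0061667)^−180) = $733.39.
Refinanced payment = 62,404.96 × 0.0051250 / (1 − (1+0.0051250)^−120) = $697.53.
Monthly savings = $733.39 − $697.53 = $35.86.
Break-even = $850.00 / $35.86 = 23.70 → 24 months.

24 months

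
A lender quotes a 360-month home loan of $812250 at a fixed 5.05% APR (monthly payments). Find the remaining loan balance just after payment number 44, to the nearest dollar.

$765,617

With monthly rate i = 5.05%/12 = 0.0042083, the balance after k of n payments is P · [(1+i)^n − (1+i)^k] / [(1+i)^n − 1].
(1+0.0042083)^360 = 4.53498195 and (1+0.0042083)^44 = 1.20295152, so the balance is 812,250 × (4.53498195 − 1.20295152) / (4.53498195 − 1) = $765,616.84.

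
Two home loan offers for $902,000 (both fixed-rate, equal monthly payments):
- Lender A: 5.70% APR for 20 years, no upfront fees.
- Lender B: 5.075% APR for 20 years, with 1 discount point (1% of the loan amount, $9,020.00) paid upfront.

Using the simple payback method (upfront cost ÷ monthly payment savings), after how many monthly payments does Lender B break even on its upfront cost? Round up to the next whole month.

29 months

Lender A: at 5.70% the monthly rate is 0.0047500, so the payment is 902,000 × 0.0047500 / (1 − 1.0047500^−240) = $6,307.07.
Lender B: monthly rate = 5.075%/12 = 0.0042292; payment = 902,000 × 0.0042292 / (1 − (1+0.0042292)^−240) = $5,990.24.
Monthly savings = $6,307.07 − $5,990.24 = $316.83.
Break-even = $9,020.00 / $316.83 = 28.47 → 29 months.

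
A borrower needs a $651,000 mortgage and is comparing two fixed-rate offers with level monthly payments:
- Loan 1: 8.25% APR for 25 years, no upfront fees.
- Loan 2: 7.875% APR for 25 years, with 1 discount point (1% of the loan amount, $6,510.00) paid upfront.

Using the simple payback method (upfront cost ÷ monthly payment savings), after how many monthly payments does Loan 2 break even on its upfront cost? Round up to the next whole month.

Loan 1: at 8.25% the monthly rate is 0.0068750, so the payment is 651,000 × 0.0068750 / (1 − 1.0068750^−300) = $5,132.81.
Loan 2: monthly rate = 7.875%/12 = 0.0065625; payment = 651,000 × 0.0065625 / (1 − (1+0.0065625)^−300) = $4,970.74.
Monthly savings = $5,132.81 − $4,970.74 = $162.07.
Break-even = $6,510.00 / $162.07 = 40.17 → 41 months.

41 months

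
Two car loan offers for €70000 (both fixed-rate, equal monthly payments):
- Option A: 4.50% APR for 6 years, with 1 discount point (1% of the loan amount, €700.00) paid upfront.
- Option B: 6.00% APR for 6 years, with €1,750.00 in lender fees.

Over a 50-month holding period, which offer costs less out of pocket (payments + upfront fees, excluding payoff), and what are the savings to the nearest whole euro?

Option A by €3,496

Option A: monthly rate = 4.5%/12 = 0.0037500; payment = 70,000 × 0.0037500 / (1 − (1+0.0037500)^−72) = €1,111.18.
Option B: monthly rate = 6%/12 = 0.0050000; payment = 70,000 × 0.0050000 / (1 − (1+0.0050000)^−72) = €1,160.10.
Over 50 months: Option A costs 50 × €1,111.18 + €700.00 = €56,259.00; Option B costs 50 × €1,160.10 + €1,750.00 = €59,755.00.
Option A is cheaper by €59,755.00 − €56,259.00 = €3,496.00.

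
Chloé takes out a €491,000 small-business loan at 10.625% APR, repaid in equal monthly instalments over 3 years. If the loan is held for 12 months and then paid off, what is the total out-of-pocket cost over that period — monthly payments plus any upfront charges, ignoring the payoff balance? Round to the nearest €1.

At 10.625% the monthly rate is 0.0088542, so the payment is 491,000 × 0.0088542 / (1 − 1.0088542^−36) = €15,987.66.
Total outlay = 12 × €15,987.66 = €191,851.92.

€191,852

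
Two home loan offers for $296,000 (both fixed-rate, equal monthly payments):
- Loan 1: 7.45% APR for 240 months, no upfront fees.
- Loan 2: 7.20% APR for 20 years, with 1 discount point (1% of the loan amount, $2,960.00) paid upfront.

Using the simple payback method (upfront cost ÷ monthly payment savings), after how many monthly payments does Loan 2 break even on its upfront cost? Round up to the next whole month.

Loan 1: at 7.45% the monthly rate is 0.0062083, so the payment is 296,000 × 0.0062083 / (1 − 1.0062083^−240) = $2,375.51.
Loan 2: monthly rate = 7.2%/12 = 0.0060000; payment = 296,000 × 0.0060000 / (1 − (1+0.0060000)^−240) = $2,330.55.
Monthly savings = $2,375.51 − $2,330.55 = $44.96.
Break-even = $2,960.00 / $44.96 = 65.84 → 66 months.

66 months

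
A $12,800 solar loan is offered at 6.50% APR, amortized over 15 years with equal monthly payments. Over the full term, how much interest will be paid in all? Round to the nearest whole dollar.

$7,270

At 6.50% the monthly rate is 0.0054167, so the payment is 12,800 × 0.0054167 / (1 − 1.0054167^−180) = $111.50.
Total paid = 180 × $111.50 = $20,070.00; interest = $20,070.00 − $12,800 = $7,270.00.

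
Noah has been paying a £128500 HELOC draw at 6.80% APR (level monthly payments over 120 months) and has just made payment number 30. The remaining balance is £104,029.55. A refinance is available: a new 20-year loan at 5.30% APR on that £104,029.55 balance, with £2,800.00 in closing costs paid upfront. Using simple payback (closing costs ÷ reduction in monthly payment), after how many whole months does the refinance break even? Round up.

Current payment = 128,500 × 6.8%/12 / (1 − (1+0.0056667)^−120) = £1,478.78.
Refinanced payment = 104,029.55 × 0.0044167 / (1 − (1+0.0044167)^−240) = £703.91.
Monthly savings = £1,478.78 − £703.91 = £774.87.
Break-even = £2,800.00 / £774.87 = 3.61 → 4 months.

4 months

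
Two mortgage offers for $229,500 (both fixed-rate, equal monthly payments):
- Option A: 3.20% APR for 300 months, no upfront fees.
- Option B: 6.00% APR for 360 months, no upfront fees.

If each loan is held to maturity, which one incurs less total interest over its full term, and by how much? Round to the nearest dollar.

Option A by $161,647

Option A: at 3.20% the monthly rate is 0.0026667, so the payment is 229,500 × 0.0026667 / (1 − 1.0026667^−300) = $1,112.34.
Total interest on Option A = 300 × $1,112.34 − $229,500 = $104,202.00.
Option B: at 6.00% the monthly rate is 0.0050000, so the payment is 229,500 × 0.0050000 / (1 − 1.0050000^−360) = $1,375.97.
Total interest on Option B = 360 × $1,375.97 − $229,500 = $265,849.20.
Option A is lower by $161,647.20.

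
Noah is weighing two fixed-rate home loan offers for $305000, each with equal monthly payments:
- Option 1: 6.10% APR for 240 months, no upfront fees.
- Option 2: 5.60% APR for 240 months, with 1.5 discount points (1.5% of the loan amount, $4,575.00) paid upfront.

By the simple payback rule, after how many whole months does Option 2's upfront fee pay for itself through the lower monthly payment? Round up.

Option 1: at 6.10% the monthly rate is 0.0050833, so the payment is 305,000 × 0.0050833 / (1 − 1.0050833^−240) = $2,202.75.
Option 2: at 5.60% the monthly rate is 0.0046667, so the payment is 305,000 × 0.0046667 / (1 − 1.0046667^−240) = $2,115.32.
Monthly savings = $2,202.75 − $2,115.32 = $87.43.
Break-even = $4,575.00 / $87.43 = 52.33 → 53 months.

53 months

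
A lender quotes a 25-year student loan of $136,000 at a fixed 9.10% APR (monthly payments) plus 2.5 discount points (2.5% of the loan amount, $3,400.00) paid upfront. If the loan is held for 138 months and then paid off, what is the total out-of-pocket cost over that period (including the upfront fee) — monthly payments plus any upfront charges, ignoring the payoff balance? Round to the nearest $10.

Monthly rate = 9.1%/12 = 0.0075833; payment = 136,000 × 0.0075833 / (1 − (1+0.0075833)^−300) = $1,150.63.
Total outlay = 138 × $1,150.63 + $3,400.00 = $162,186.94.

$162,190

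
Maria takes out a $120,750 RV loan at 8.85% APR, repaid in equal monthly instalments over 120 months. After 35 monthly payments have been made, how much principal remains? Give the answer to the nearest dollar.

With monthly rate i = 8.85%/12 = 0.0073750, the balance after k of n payments is P · [(1+i)^n − (1+i)^k] / [(1+i)^n − 1].
(1+0.0073750)^120 = 2.41512856 and (1+0.0073750)^35 = 1.29327507, so the balance is 120,750 × (2.41512856 − 1.29327507) / (2.41512856 − 1) = $95,725.44.

$95,725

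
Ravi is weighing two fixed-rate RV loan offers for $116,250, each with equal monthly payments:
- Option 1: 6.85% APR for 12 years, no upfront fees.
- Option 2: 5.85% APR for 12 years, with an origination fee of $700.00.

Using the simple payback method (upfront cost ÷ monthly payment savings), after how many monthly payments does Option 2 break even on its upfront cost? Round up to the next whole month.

12 months

Option 1: at 6.85% the monthly rate is 0.0057083, so the payment is 116,250 × 0.0057083 / (1 − 1.0057083^−144) = $1,186.22.
Option 2: monthly rate = 5.85%/12 = 0.0048750; payment = 116,250 × 0.0048750 / (1 − (1+0.0048750)^−144) = $1,125.42.
Monthly savings = $1,186.22 − $1,125.42 = $60.80.
Break-even = $700.00 / $60.80 = 11.51 → 12 months.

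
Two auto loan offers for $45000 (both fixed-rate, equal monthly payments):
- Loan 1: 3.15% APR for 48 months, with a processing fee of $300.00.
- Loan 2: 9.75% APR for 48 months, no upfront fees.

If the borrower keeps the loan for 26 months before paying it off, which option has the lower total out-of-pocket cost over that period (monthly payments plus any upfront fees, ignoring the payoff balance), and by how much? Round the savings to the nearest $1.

Loan 1: monthly rate = 3.15%/12 = 0.0026250; payment = 45,000 × 0.0026250 / (1 − (1+0.0026250)^−48) = $999.03.
Loan 2: monthly rate = 9.75%/12 = 0.0081250; payment = 45,000 × 0.0081250 / (1 − (1+0.0081250)^−48) = $1,135.92.
Over 26 months: Loan 1 costs 26 × $999.03 + $300.00 = $26,274.78; Loan 2 costs 26 × $1,135.92 = $29,533.92.
Loan 1 is cheaper by $29,533.92 − $26,274.78 = $3,259.14.

Loan 1 by $3,259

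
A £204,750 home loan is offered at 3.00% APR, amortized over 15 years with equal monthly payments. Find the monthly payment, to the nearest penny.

At 3.00% the monthly rate is 0.0025000, so the payment is 204,750 × 0.0025000 / (1 − 1.0025000^−180) = £1,413.97.

£1,413.97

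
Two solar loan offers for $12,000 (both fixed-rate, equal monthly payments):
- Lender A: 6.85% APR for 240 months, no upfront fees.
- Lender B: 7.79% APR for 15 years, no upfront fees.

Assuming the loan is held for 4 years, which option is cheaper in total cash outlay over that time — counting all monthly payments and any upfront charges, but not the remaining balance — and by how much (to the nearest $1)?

Lender A: at 6.85% the monthly rate is 0.0057083, so the payment is 12,000 × 0.0057083 / (1 − 1.0057083^−240) = $91.96.
Lender B: monthly rate = 7.79%/12 = 0.0064917; payment = 12,000 × 0.0064917 / (1 − (1+0.0064917)^−180) = $113.23.
Over 48 months: Lender A costs 48 × $91.96 = $4,414.08; Lender B costs 48 × $113.23 = $5,435.04.
Lender A is cheaper by $5,435.04 − $4,414.08 = $1,020.96.

Lender A by $1,021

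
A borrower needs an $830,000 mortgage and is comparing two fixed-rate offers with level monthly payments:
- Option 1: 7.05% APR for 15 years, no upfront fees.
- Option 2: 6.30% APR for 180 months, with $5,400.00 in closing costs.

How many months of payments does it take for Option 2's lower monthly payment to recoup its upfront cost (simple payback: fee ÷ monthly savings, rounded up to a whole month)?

Option 1: at 7.05% the monthly rate is 0.0058750, so the payment is 830,000 × 0.0058750 / (1 − 1.0058750^−180) = $7,483.50.
Option 2: monthly rate = 6.3%/12 = 0.0052500; payment = 830,000 × 0.0052500 / (1 − (1+0.0052500)^−180) = $7,139.25.
Monthly savings = $7,483.50 − $7,139.25 = $344.25.
Break-even = $5,400.00 / $344.25 = 15.69 → 16 months.

16 months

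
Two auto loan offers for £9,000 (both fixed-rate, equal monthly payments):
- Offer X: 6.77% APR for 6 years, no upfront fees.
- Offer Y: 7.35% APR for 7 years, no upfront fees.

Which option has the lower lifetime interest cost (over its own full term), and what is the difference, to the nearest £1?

Offer X: at 6.77% the monthly rate is 0.0056417, so the payment is 9,000 × 0.0056417 / (1 − 1.0056417^−72) = £152.45.
Total interest on Offer X = 72 × £152.45 − £9,000 = £1,976.40.
Offer Y: monthly rate = 7.35%/12 = 0.0061250; payment = 9,000 × 0.0061250 / (1 − (1+0.0061250)^−84) = £137.38.
Total interest on Offer Y = 84 × £137.38 − £9,000 = £2,539.92.
Offer X is lower by £563.52.

Offer X by £564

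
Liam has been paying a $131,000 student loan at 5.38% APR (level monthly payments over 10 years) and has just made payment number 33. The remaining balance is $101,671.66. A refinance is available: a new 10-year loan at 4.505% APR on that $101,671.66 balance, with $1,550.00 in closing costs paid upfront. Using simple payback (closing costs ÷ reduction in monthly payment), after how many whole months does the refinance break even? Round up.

5 months

Current payment = 131,000 × 5.38%/12 / (1 − (1+0.0044833)^−120) = $1,413.92.
Refinanced payment = 101,671.66 × 0.0037542 / (1 − (1+0.0037542)^−120) = $1,053.95.
Monthly savings = $1,413.92 − $1,053.95 = $359.97.
Break-even = $1,550.00 / $359.97 = 4.31 → 5 months.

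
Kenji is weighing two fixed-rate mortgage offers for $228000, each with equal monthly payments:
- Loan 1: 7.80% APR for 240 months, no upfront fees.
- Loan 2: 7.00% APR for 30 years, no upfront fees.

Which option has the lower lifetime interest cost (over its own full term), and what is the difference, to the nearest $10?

Loan 1 by $95,170

Loan 1: at 7.80% the monthly rate is 0.0065000, so the payment is 228,000 × 0.0065000 / (1 − 1.0065000^−240) = $1,878.80.
Total interest on Loan 1 = 240 × $1,878.80 − $228,000 = $222,912.00.
Loan 2: at 7.00% the monthly rate is 0.0058333, so the payment is 228,000 × 0.0058333 / (1 − 1.0058333^−360) = $1,516.89.
Total interest on Loan 2 = 360 × $1,516.89 − $228,000 = $318,080.40.
Loan 1 is lower by $95,168.40.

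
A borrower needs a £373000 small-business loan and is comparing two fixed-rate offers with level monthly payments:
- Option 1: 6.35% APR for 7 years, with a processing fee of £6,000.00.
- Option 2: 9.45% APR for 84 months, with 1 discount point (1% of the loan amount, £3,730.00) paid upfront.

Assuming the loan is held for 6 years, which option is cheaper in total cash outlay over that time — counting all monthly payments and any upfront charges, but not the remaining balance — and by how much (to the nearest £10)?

Option 1: at 6.35% the monthly rate is 0.0052917, so the payment is 373,000 × 0.0052917 / (1 − 1.0052917^−84) = £5,511.79.
Option 2: monthly rate = 9.45%/12 = 0.0078750; payment = 373,000 × 0.0078750 / (1 − (1+0.0078750)^−84) = £6,086.76.
Over 72 months: Option 1 costs 72 × £5,511.79 + £6,000.00 = £402,848.88; Option 2 costs 72 × £6,086.76 + £3,730.00 = £441,976.72.
Option 1 is cheaper by £441,976.72 − £402,848.88 = £39,127.84.

Option 1 by £39,130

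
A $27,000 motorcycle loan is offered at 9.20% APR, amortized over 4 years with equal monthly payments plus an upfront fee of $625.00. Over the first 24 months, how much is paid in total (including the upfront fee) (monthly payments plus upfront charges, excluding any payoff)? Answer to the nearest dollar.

$16,812

Monthly rate = 9.2%/12 = 0.0076667; payment = 27,000 × 0.0076667 / (1 − (1+0.0076667)^−48) = $674.46.
Total outlay = 24 × $674.46 + $625.00 = $16,812.04.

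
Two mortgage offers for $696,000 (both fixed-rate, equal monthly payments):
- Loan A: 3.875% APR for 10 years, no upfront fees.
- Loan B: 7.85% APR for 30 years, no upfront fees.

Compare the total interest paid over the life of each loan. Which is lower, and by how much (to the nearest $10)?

Loan A by $971,740

Loan A: monthly rate = 3.875%/12 = 0.0032292; payment = 696,000 × 0.0032292 / (1 − (1+0.0032292)^−120) = $7,005.39.
Total interest on Loan A = 120 × $7,005.39 − $696,000 = $144,646.80.
Loan B: monthly rate = 7.85%/12 = 0.0065417; payment = 696,000 × 0.0065417 / (1 − (1+0.0065417)^−360) = $5,034.41.
Total interest on Loan B = 360 × $5,034.41 − $696,000 = $1,116,387.60.
Loan A is lower by $971,740.80.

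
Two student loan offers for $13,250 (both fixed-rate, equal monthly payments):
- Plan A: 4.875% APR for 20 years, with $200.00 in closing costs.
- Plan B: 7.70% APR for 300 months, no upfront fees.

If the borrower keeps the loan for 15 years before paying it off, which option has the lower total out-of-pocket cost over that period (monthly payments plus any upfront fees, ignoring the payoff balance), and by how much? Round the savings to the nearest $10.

Plan A by $2,160

Plan A: at 4.875% the monthly rate is 0.0040625, so the payment is 13,250 × 0.0040625 / (1 − 1.0040625^−240) = $86.53.
Plan B: monthly rate = 7.7%/12 = 0.0064167; payment = 13,250 × 0.0064167 / (1 − (1+0.0064167)^−300) = $99.65.
Over 180 months: Plan A costs 180 × $86.53 + $200.00 = $15,775.40; Plan B costs 180 × $99.65 = $17,937.00.
Plan A is cheaper by $17,937.00 − $15,775.40 = $2,161.60.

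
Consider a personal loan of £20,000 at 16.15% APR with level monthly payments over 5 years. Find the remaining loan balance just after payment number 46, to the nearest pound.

With monthly rate i = 16.15%/12 = 0.0134583, the balance after k of n payments is P · [(1+i)^n − (1+i)^k] / [(1+i)^n − 1].
(1+0.0134583)^60 = 2.23025173 and (1+0.0134583)^46 = 1.84957230, so the balance is 20,000 × (2.23025173 − 1.84957230) / (2.23025173 − 1) = £6,188.64.

£6,189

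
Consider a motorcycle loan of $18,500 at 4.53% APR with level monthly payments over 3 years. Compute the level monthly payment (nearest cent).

At 4.53% the monthly rate is 0.0037750, so the payment is 18,500 × 0.0037750 / (1 − 1.0037750^−36) = $550.57.

$550.57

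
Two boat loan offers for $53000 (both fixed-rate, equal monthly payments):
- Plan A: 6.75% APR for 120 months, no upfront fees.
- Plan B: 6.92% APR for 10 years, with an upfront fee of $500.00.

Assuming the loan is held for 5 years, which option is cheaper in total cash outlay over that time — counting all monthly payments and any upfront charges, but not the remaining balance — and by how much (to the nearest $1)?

Plan A: monthly rate = 6.75%/12 = 0.0056250; payment = 53,000 × 0.0056250 / (1 − (1+0.0056250)^−120) = $608.57.
Plan B: monthly rate = 6.92%/12 = 0.0057667; payment = 53,000 × 0.0057667 / (1 − (1+0.0057667)^−120) = $613.19.
Over 60 months: Plan A costs 60 × $608.57 = $36,514.20; Plan B costs 60 × $613.19 + $500.00 = $37,291.40.
Plan A is cheaper by $37,291.40 − $36,514.20 = $777.20.

Plan A by $777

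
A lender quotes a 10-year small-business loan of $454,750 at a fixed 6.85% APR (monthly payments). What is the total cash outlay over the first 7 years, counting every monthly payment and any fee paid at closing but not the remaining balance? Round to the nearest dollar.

$440,575

Monthly rate = 6.85%/12 = 0.0057083; payment = 454,750 × 0.0057083 / (1 − (1+0.0057083)^−120) = $5,244.94.
Total outlay = 84 × $5,244.94 = $440,574.96.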